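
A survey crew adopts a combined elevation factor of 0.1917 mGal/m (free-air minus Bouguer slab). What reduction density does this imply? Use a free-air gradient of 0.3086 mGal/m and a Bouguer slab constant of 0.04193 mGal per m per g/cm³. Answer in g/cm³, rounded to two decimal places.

0.1917 = 0.3086 − 0.04193 × ρ
ρ = (0.3086 − 0.1917) / 0.04193 = 2.79 g/cm³

2.79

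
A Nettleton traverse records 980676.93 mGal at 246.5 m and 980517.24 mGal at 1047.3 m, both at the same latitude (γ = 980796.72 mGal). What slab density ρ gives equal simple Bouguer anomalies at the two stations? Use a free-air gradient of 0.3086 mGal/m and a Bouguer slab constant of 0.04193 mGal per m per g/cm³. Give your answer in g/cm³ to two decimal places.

Δg_obs = 980517.24 − 980676.93 = -159.69 mGal over Δh = 1047.3 − 246.5 = 800.8 m
Equal Bouguer anomalies ⇒ Δg_obs + (0.3086 − 0.04193ρ)·Δh = 0
0.3086 − 0.04193ρ = −Δg_obs/Δh = 0.19941
ρ = (0.3086 − 0.19941) / 0.04193 = 2.60 g/cm³

2.60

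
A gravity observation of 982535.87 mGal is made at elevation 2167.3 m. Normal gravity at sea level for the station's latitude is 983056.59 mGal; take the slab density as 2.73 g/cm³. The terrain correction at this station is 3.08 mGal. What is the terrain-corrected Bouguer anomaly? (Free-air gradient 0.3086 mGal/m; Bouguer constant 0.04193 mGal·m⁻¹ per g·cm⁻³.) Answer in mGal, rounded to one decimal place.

-96.9

Free-air correction = 0.3086 × 2167.3 = 668.83 mGal
Free-air anomaly = 982535.87 − 983056.59 + (668.83) = 148.11 mGal
Bouguer slab correction = 0.04193 × 2.73 × 2167.3 = 248.09 mGal
Simple Bouguer anomaly = 148.11 − (248.09) = -99.98 mGal
Complete Bouguer anomaly = -99.98 + 3.08 = -96.90 mGal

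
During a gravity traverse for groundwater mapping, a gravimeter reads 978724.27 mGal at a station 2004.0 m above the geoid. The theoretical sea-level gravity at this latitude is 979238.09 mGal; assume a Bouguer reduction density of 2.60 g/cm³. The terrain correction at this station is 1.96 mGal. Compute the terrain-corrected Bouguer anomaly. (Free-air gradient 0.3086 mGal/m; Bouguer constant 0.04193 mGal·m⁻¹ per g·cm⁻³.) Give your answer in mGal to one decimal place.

Free-air correction = 0.3086 × 2004.0 = 618.43 mGal
Free-air anomaly = 978724.27 − 979238.09 + (618.43) = 104.61 mGal
Bouguer slab correction = 0.04193 × 2.60 × 2004.0 = 218.47 mGal
Simple Bouguer anomaly = 104.61 − (218.47) = -113.86 mGal
Complete Bouguer anomaly = -113.86 + 1.96 = -111.90 mGal

-111.9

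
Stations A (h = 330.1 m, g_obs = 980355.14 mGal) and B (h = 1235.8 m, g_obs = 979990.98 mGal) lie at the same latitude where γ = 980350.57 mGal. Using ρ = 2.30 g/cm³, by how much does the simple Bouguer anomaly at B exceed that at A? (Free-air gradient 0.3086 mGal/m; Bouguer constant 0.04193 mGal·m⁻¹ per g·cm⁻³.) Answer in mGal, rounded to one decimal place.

Δg_SB(A) = 980355.14 − 980350.57 + 0.3086×330.1 − 0.04193×2.30×330.1 = 74.60 mGal
Δg_SB(B) = 979990.98 − 980350.57 + 0.3086×1235.8 − 0.04193×2.30×1235.8 = -97.40 mGal
Difference = -97.40 − (74.60) = -172.00 mGal

-172.0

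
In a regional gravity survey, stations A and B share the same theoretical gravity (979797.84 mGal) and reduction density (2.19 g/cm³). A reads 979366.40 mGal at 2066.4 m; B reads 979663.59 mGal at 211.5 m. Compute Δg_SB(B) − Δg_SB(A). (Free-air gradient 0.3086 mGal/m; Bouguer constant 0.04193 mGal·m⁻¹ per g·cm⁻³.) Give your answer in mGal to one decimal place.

Δg_SB(A) = 979366.40 − 979797.84 + 0.3086×2066.4 − 0.04193×2.19×2066.4 = 16.50 mGal
Δg_SB(B) = 979663.59 − 979797.84 + 0.3086×211.5 − 0.04193×2.19×211.5 = -88.40 mGal
Difference = -88.40 − (16.50) = -104.90 mGal

-104.9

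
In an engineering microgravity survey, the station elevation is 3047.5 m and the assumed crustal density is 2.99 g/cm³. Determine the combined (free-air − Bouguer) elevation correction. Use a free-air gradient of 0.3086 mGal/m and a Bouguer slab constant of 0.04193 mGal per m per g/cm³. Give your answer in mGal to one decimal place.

Combined gradient = 0.3086 − 0.04193 × 2.99 = 0.1832293 mGal/m
Combined elevation correction = 0.1832293 × 3047.5 = 558.4 mGal

558.4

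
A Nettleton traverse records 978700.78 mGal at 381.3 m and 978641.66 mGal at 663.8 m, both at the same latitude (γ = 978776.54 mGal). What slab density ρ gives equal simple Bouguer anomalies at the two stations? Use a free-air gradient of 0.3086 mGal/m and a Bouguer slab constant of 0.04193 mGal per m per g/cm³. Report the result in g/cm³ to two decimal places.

2.37

Δg_obs = 978641.66 − 978700.78 = -59.12 mGal over Δh = 663.8 − 381.3 = 282.5 m
Equal Bouguer anomalies ⇒ Δg_obs + (0.3086 − 0.04193ρ)·Δh = 0
0.3086 − 0.04193ρ = −Δg_obs/Δh = 0.20927
ρ = (0.3086 − 0.20927) / 0.04193 = 2.37 g/cm³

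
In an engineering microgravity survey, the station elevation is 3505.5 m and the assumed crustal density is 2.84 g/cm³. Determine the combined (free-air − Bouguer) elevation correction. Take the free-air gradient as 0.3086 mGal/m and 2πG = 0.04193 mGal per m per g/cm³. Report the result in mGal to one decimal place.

664.4

Combined gradient = 0.3086 − 0.04193 × 2.84 = 0.1895188 mGal/m
Combined elevation correction = 0.1895188 × 3505.5 = 664.4 mGal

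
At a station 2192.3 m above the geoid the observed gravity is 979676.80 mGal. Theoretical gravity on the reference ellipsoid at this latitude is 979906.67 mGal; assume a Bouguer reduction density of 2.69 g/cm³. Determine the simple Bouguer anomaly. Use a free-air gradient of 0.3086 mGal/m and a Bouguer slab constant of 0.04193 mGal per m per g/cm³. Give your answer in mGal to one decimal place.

Free-air correction = 0.3086 × 2192.3 = 676.54 mGal
Free-air anomaly = 979676.80 − 979906.67 + (676.54) = 446.67 mGal
Bouguer slab correction = 0.04193 × 2.69 × 2192.3 = 247.27 mGal
Simple Bouguer anomaly = 446.67 − (247.27) = 199.40 mGal

199.4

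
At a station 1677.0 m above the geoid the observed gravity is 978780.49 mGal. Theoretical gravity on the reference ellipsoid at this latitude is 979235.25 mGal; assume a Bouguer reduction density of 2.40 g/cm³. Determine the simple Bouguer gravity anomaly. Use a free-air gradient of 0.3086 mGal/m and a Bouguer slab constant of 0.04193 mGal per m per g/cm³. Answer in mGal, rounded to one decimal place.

Free-air correction = 0.3086 × 1677.0 = 517.52 mGal
Free-air anomaly = 978780.49 − 979235.25 + (517.52) = 62.76 mGal
Bouguer slab correction = 0.04193 × 2.40 × 1677.0 = 168.76 mGal
Simple Bouguer anomaly = 62.76 − (168.76) = -106.00 mGal

-106.0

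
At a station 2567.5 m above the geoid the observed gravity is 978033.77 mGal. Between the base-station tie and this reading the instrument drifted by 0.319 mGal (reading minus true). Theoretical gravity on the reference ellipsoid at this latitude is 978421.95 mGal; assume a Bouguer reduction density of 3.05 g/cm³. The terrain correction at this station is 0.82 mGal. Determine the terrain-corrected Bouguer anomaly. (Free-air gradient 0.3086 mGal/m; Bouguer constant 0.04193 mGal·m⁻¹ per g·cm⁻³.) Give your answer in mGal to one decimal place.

Drift-corrected reading = 978033.77 − (0.319) = 978033.451 mGal
Free-air correction = 0.3086 × 2567.5 = 792.33 mGal
Free-air anomaly = 978033.451 − 978421.95 + (792.33) = 403.831 mGal
Bouguer slab correction = 0.04193 × 3.05 × 2567.5 = 328.35 mGal
Simple Bouguer anomaly = 403.831 − (328.35) = 75.481 mGal
Complete Bouguer anomaly = 75.481 + 0.82 = 76.301 mGal

76.3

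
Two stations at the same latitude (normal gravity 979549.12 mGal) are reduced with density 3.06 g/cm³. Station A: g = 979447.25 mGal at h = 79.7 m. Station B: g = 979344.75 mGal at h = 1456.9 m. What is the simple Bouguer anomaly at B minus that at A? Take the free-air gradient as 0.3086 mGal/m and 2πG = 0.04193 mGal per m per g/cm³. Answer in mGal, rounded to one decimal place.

145.8

Δg_SB(A) = 979447.25 − 979549.12 + 0.3086×79.7 − 0.04193×3.06×79.7 = -87.50 mGal
Δg_SB(B) = 979344.75 − 979549.12 + 0.3086×1456.9 − 0.04193×3.06×1456.9 = 58.30 mGal
Difference = 58.30 − (-87.50) = 145.80 mGal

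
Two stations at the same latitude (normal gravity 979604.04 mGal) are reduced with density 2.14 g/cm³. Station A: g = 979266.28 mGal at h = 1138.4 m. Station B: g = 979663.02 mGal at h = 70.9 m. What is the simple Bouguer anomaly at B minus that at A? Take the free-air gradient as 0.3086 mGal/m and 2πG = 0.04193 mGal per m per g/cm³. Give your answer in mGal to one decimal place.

163.1

Δg_SB(A) = 979266.28 − 979604.04 + 0.3086×1138.4 − 0.04193×2.14×1138.4 = -88.60 mGal
Δg_SB(B) = 979663.02 − 979604.04 + 0.3086×70.9 − 0.04193×2.14×70.9 = 74.50 mGal
Difference = 74.50 − (-88.60) = 163.10 mGal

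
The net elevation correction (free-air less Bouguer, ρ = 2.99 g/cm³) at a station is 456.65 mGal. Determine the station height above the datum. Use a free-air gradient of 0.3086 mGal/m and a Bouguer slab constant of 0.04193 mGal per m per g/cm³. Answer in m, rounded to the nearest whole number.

2492

Combined gradient = 0.3086 − 0.04193 × 2.99 = 0.1832293 mGal/m
h = 456.65 / 0.1832293 = 2492.23 m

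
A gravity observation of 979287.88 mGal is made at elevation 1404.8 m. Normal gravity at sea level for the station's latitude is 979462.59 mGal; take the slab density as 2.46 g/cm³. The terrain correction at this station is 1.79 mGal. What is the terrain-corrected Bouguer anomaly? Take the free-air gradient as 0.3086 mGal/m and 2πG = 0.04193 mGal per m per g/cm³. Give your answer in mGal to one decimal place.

115.7

Free-air correction = 0.3086 × 1404.8 = 433.52 mGal
Free-air anomaly = 979287.88 − 979462.59 + (433.52) = 258.81 mGal
Bouguer slab correction = 0.04193 × 2.46 × 1404.8 = 144.90 mGal
Simple Bouguer anomaly = 258.81 − (144.90) = 113.91 mGal
Complete Bouguer anomaly = 113.91 + 1.79 = 115.70 mGal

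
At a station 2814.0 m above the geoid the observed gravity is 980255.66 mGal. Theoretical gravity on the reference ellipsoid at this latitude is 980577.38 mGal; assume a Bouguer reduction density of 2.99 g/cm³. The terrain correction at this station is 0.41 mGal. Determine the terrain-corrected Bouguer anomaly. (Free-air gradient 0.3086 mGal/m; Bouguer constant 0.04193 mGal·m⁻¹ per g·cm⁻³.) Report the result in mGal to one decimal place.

Free-air correction = 0.3086 × 2814.0 = 868.40 mGal
Free-air anomaly = 980255.66 − 980577.38 + (868.40) = 546.68 mGal
Bouguer slab correction = 0.04193 × 2.99 × 2814.0 = 352.79 mGal
Simple Bouguer anomaly = 546.68 − (352.79) = 193.89 mGal
Complete Bouguer anomaly = 193.89 + 0.41 = 194.30 mGal

194.3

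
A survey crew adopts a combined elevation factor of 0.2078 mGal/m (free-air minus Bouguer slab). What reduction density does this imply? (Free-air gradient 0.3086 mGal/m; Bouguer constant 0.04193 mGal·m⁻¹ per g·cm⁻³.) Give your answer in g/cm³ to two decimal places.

0.2078 = 0.3086 − 0.04193 × ρ
ρ = (0.3086 − 0.2078) / 0.04193 = 2.40 g/cm³

2.40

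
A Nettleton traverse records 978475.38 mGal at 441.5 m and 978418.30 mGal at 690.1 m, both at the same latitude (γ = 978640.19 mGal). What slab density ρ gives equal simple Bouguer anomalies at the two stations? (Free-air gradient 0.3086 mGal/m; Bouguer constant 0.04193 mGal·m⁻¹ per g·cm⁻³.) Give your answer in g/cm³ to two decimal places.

1.88

Δg_obs = 978418.30 − 978475.38 = -57.08 mGal over Δh = 690.1 − 441.5 = 248.6 m
Equal Bouguer anomalies ⇒ Δg_obs + (0.3086 − 0.04193ρ)·Δh = 0
0.3086 − 0.04193ρ = −Δg_obs/Δh = 0.22961
ρ = (0.3086 − 0.22961) / 0.04193 = 1.88 g/cm³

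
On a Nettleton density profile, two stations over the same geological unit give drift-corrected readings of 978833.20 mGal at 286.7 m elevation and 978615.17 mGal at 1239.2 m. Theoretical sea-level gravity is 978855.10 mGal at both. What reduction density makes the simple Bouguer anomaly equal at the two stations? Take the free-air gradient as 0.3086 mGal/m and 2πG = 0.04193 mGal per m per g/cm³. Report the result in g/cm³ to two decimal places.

1.90

Δg_obs = 978615.17 − 978833.20 = -218.03 mGal over Δh = 1239.2 − 286.7 = 952.5 m
Equal Bouguer anomalies ⇒ Δg_obs + (0.3086 − 0.04193ρ)·Δh = 0
0.3086 − 0.04193ρ = −Δg_obs/Δh = 0.22890
ρ = (0.3086 − 0.22890) / 0.04193 = 1.90 g/cm³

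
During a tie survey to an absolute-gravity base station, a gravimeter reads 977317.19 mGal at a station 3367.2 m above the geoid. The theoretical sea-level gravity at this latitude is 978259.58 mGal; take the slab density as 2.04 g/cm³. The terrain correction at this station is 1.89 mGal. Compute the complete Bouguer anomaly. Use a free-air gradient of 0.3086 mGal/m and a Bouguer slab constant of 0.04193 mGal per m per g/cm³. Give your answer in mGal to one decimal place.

-189.4

Free-air correction = 0.3086 × 3367.2 = 1039.12 mGal
Free-air anomaly = 977317.19 − 978259.58 + (1039.12) = 96.73 mGal
Bouguer slab correction = 0.04193 × 2.04 × 3367.2 = 288.02 mGal
Simple Bouguer anomaly = 96.73 − (288.02) = -191.29 mGal
Complete Bouguer anomaly = -191.29 + 1.89 = -189.40 mGal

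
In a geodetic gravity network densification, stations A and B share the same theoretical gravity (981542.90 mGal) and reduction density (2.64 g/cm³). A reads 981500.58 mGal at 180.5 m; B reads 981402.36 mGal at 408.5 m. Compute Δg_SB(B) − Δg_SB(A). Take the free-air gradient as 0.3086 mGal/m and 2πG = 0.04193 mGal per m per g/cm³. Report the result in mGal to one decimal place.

Δg_SB(A) = 981500.58 − 981542.90 + 0.3086×180.5 − 0.04193×2.64×180.5 = -6.60 mGal
Δg_SB(B) = 981402.36 − 981542.90 + 0.3086×408.5 − 0.04193×2.64×408.5 = -59.70 mGal
Difference = -59.70 − (-6.60) = -53.10 mGal

-53.1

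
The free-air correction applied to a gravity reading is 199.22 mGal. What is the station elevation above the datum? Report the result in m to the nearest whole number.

h = 199.22 / 0.3086 = 645.56 m

646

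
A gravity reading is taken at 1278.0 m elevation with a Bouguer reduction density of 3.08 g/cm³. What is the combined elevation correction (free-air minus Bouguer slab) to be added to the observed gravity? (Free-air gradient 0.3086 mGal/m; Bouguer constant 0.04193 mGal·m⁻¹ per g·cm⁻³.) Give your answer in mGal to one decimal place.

Combined gradient = 0.3086 − 0.04193 × 3.08 = 0.1794556 mGal/m
Combined elevation correction = 0.1794556 × 1278.0 = 229.3 mGal

229.3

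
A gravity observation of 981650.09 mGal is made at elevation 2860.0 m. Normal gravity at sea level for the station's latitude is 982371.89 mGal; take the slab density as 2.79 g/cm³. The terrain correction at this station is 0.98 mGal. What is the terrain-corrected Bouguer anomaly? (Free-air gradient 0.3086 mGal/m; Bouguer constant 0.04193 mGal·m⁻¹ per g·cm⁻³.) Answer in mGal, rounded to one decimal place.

-172.8

Free-air correction = 0.3086 × 2860.0 = 882.60 mGal
Free-air anomaly = 981650.09 − 982371.89 + (882.60) = 160.80 mGal
Bouguer slab correction = 0.04193 × 2.79 × 2860.0 = 334.58 mGal
Simple Bouguer anomaly = 160.80 − (334.58) = -173.78 mGal
Complete Bouguer anomaly = -173.78 + 0.98 = -172.80 mGal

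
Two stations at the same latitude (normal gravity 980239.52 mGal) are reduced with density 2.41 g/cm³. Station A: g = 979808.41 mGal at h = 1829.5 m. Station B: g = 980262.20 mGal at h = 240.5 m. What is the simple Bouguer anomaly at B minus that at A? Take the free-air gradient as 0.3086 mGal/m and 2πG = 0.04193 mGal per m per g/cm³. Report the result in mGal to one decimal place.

Δg_SB(A) = 979808.41 − 980239.52 + 0.3086×1829.5 − 0.04193×2.41×1829.5 = -51.40 mGal
Δg_SB(B) = 980262.20 − 980239.52 + 0.3086×240.5 − 0.04193×2.41×240.5 = 72.60 mGal
Difference = 72.60 − (-51.40) = 124.00 mGal

124.0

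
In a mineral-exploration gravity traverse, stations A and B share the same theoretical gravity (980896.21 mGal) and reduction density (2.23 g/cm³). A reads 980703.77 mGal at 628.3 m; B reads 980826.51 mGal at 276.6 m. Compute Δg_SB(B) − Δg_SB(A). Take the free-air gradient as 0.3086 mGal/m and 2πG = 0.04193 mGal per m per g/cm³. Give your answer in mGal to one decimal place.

Δg_SB(A) = 980703.77 − 980896.21 + 0.3086×628.3 − 0.04193×2.23×628.3 = -57.30 mGal
Δg_SB(B) = 980826.51 − 980896.21 + 0.3086×276.6 − 0.04193×2.23×276.6 = -10.20 mGal
Difference = -10.20 − (-57.30) = 47.10 mGal

47.1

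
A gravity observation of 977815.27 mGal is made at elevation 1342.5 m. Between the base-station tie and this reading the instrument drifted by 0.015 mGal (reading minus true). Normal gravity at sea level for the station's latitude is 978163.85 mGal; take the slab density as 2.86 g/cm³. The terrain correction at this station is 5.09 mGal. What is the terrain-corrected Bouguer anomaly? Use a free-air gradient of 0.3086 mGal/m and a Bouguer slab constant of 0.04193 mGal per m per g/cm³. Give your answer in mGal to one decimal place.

Drift-corrected reading = 977815.27 − (0.015) = 977815.255 mGal
Free-air correction = 0.3086 × 1342.5 = 414.30 mGal
Free-air anomaly = 977815.255 − 978163.85 + (414.30) = 65.705 mGal
Bouguer slab correction = 0.04193 × 2.86 × 1342.5 = 160.99 mGal
Simple Bouguer anomaly = 65.705 − (160.99) = -95.285 mGal
Complete Bouguer anomaly = -95.285 + 5.09 = -90.195 mGal

-90.2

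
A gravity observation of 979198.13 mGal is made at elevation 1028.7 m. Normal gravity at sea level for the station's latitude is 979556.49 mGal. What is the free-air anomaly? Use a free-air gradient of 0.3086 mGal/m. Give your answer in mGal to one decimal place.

Free-air correction = 0.3086 × 1028.7 = 317.46 mGal
Free-air anomaly = 979198.13 − 979556.49 + (317.46) = -40.90 mGal

-40.9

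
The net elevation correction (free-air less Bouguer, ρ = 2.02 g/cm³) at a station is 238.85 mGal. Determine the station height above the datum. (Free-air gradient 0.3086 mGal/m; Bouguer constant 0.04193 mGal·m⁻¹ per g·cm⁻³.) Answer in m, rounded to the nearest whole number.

Combined gradient = 0.3086 − 0.04193 × 2.02 = 0.2239014 mGal/m
h = 238.85 / 0.2239014 = 1066.76 m

1067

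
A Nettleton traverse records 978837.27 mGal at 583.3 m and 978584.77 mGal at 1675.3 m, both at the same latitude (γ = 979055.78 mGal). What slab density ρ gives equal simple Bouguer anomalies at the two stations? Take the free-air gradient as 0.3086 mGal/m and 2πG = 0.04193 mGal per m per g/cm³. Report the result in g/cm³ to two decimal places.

Δg_obs = 978584.77 − 978837.27 = -252.50 mGal over Δh = 1675.3 − 583.3 = 1092.0 m
Equal Bouguer anomalies ⇒ Δg_obs + (0.3086 − 0.04193ρ)·Δh = 0
0.3086 − 0.04193ρ = −Δg_obs/Δh = 0.23123
ρ = (0.3086 − 0.23123) / 0.04193 = 1.85 g/cm³

1.85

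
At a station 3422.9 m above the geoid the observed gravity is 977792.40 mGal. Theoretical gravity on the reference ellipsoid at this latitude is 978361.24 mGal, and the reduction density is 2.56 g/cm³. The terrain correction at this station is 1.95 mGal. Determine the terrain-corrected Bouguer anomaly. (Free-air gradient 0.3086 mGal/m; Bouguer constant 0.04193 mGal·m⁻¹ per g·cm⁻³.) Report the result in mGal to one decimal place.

122.0

Free-air correction = 0.3086 × 3422.9 = 1056.31 mGal
Free-air anomaly = 977792.40 − 978361.24 + (1056.31) = 487.47 mGal
Bouguer slab correction = 0.04193 × 2.56 × 3422.9 = 367.42 mGal
Simple Bouguer anomaly = 487.47 − (367.42) = 120.05 mGal
Complete Bouguer anomaly = 120.05 + 1.95 = 122.00 mGal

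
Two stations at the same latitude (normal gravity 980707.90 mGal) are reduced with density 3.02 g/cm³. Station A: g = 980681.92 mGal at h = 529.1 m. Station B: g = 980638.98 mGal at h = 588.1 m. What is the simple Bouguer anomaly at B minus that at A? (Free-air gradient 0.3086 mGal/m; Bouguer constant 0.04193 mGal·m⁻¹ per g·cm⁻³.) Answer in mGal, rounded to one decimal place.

-32.2

Δg_SB(A) = 980681.92 − 980707.90 + 0.3086×529.1 − 0.04193×3.02×529.1 = 70.30 mGal
Δg_SB(B) = 980638.98 − 980707.90 + 0.3086×588.1 − 0.04193×3.02×588.1 = 38.10 mGal
Difference = 38.10 − (70.30) = -32.20 mGal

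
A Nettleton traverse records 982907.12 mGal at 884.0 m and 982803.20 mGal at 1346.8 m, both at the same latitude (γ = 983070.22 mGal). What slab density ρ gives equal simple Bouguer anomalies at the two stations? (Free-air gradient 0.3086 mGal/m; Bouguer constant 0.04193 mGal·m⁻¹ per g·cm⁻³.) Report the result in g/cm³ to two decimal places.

Δg_obs = 982803.20 − 982907.12 = -103.92 mGal over Δh = 1346.8 − 884.0 = 462.8 m
Equal Bouguer anomalies ⇒ Δg_obs + (0.3086 − 0.04193ρ)·Δh = 0
0.3086 − 0.04193ρ = −Δg_obs/Δh = 0.22455
ρ = (0.3086 − 0.22455) / 0.04193 = 2.00 g/cm³

2.00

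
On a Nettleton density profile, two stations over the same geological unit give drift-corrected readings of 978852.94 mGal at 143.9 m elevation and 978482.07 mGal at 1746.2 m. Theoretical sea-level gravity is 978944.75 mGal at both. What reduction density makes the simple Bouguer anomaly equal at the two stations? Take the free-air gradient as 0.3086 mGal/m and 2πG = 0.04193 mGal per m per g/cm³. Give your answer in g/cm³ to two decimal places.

Δg_obs = 978482.07 − 978852.94 = -370.87 mGal over Δh = 1746.2 − 143.9 = 1602.3 m
Equal Bouguer anomalies ⇒ Δg_obs + (0.3086 − 0.04193ρ)·Δh = 0
0.3086 − 0.04193ρ = −Δg_obs/Δh = 0.23146
ρ = (0.3086 − 0.23146) / 0.04193 = 1.84 g/cm³

1.84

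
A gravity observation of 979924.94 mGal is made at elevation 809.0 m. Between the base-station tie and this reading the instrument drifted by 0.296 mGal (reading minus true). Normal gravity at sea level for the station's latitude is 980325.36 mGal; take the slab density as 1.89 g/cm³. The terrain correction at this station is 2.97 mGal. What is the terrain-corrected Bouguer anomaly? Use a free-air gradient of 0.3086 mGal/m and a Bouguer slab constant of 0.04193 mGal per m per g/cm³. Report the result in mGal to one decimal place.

-212.2

Drift-corrected reading = 979924.94 − (0.296) = 979924.644 mGal
Free-air correction = 0.3086 × 809.0 = 249.66 mGal
Free-air anomaly = 979924.644 − 980325.36 + (249.66) = -151.056 mGal
Bouguer slab correction = 0.04193 × 1.89 × 809.0 = 64.11 mGal
Simple Bouguer anomaly = -151.056 − (64.11) = -215.166 mGal
Complete Bouguer anomaly = -215.166 + 2.97 = -212.196 mGal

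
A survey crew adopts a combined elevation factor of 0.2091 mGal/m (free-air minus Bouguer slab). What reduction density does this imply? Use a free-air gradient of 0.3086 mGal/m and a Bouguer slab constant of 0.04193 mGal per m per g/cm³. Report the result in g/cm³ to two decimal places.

0.2091 = 0.3086 − 0.04193 × ρ
ρ = (0.3086 − 0.2091) / 0.04193 = 2.37 g/cm³

2.37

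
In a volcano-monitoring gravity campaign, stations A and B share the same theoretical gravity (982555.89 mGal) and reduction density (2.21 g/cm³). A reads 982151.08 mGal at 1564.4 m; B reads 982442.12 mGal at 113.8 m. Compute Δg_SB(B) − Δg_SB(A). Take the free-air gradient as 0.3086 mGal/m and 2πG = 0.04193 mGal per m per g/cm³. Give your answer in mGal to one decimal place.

Δg_SB(A) = 982151.08 − 982555.89 + 0.3086×1564.4 − 0.04193×2.21×1564.4 = -67.00 mGal
Δg_SB(B) = 982442.12 − 982555.89 + 0.3086×113.8 − 0.04193×2.21×113.8 = -89.20 mGal
Difference = -89.20 − (-67.00) = -22.20 mGal

-22.2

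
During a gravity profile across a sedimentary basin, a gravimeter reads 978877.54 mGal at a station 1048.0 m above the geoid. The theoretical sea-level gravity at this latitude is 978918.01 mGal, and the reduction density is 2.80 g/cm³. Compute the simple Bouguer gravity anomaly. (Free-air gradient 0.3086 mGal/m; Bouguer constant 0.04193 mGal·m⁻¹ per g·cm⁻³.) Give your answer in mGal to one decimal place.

159.9

Free-air correction = 0.3086 × 1048.0 = 323.41 mGal
Free-air anomaly = 978877.54 − 978918.01 + (323.41) = 282.94 mGal
Bouguer slab correction = 0.04193 × 2.80 × 1048.0 = 123.04 mGal
Simple Bouguer anomaly = 282.94 − (123.04) = 159.90 mGal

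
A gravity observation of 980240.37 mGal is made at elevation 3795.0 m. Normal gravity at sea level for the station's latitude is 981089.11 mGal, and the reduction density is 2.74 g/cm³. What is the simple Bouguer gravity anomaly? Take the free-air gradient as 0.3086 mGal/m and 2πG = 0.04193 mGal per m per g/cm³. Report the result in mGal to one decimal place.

Free-air correction = 0.3086 × 3795.0 = 1171.14 mGal
Free-air anomaly = 980240.37 − 981089.11 + (1171.14) = 322.40 mGal
Bouguer slab correction = 0.04193 × 2.74 × 3795.0 = 436.00 mGal
Simple Bouguer anomaly = 322.40 − (436.00) = -113.60 mGal

-113.6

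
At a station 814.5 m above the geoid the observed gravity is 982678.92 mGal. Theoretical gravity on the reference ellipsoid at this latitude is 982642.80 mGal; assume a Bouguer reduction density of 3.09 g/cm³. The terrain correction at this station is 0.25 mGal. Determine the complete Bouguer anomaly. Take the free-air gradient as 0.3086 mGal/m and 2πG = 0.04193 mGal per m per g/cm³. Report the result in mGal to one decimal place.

182.2

Free-air correction = 0.3086 × 814.5 = 251.35 mGal
Free-air anomaly = 982678.92 − 982642.80 + (251.35) = 287.47 mGal
Bouguer slab correction = 0.04193 × 3.09 × 814.5 = 105.53 mGal
Simple Bouguer anomaly = 287.47 − (105.53) = 181.94 mGal
Complete Bouguer anomaly = 181.94 + 0.25 = 182.19 mGal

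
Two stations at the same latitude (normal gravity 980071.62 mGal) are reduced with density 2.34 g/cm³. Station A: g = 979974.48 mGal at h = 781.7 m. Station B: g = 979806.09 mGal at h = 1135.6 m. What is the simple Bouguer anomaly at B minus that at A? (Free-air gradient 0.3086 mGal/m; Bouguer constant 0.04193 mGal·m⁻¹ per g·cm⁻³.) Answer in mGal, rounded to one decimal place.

-93.9

Δg_SB(A) = 979974.48 − 980071.62 + 0.3086×781.7 − 0.04193×2.34×781.7 = 67.40 mGal
Δg_SB(B) = 979806.09 − 980071.62 + 0.3086×1135.6 − 0.04193×2.34×1135.6 = -26.50 mGal
Difference = -26.50 − (67.40) = -93.90 mGal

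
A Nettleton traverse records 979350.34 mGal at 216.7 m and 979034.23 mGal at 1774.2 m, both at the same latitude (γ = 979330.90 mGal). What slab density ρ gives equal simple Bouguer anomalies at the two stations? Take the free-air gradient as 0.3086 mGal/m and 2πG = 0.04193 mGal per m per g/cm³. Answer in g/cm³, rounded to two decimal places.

2.52

Δg_obs = 979034.23 − 979350.34 = -316.11 mGal over Δh = 1774.2 − 216.7 = 1557.5 m
Equal Bouguer anomalies ⇒ Δg_obs + (0.3086 − 0.04193ρ)·Δh = 0
0.3086 − 0.04193ρ = −Δg_obs/Δh = 0.20296
ρ = (0.3086 − 0.20296) / 0.04193 = 2.52 g/cm³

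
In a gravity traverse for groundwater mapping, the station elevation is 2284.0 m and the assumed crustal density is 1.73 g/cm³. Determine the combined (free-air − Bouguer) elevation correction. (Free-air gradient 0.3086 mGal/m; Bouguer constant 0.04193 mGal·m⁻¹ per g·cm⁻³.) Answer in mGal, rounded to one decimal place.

539.2

Combined gradient = 0.3086 − 0.04193 × 1.73 = 0.2360611 mGal/m
Combined elevation correction = 0.2360611 × 2284.0 = 539.2 mGal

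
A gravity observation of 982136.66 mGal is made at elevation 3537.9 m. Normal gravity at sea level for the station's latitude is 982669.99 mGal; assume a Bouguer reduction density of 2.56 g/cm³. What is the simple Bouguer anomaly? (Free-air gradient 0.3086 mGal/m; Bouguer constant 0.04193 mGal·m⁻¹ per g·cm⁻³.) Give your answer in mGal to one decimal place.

178.7

Free-air correction = 0.3086 × 3537.9 = 1091.80 mGal
Free-air anomaly = 982136.66 − 982669.99 + (1091.80) = 558.47 mGal
Bouguer slab correction = 0.04193 × 2.56 × 3537.9 = 379.76 mGal
Simple Bouguer anomaly = 558.47 − (379.76) = 178.71 mGal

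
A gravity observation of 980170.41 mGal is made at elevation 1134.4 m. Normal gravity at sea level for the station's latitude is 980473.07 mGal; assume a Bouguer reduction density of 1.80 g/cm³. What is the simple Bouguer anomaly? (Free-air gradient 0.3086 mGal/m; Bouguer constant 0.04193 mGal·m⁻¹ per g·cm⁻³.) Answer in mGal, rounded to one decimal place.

-38.2

Free-air correction = 0.3086 × 1134.4 = 350.08 mGal
Free-air anomaly = 980170.41 − 980473.07 + (350.08) = 47.42 mGal
Bouguer slab correction = 0.04193 × 1.80 × 1134.4 = 85.62 mGal
Simple Bouguer anomaly = 47.42 − (85.62) = -38.20 mGal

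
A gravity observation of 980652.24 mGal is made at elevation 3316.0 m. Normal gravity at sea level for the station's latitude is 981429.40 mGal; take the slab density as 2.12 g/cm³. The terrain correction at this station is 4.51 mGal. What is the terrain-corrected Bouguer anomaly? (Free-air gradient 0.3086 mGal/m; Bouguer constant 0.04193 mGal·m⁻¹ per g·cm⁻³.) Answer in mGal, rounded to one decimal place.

-44.1

Free-air correction = 0.3086 × 3316.0 = 1023.32 mGal
Free-air anomaly = 980652.24 − 981429.40 + (1023.32) = 246.16 mGal
Bouguer slab correction = 0.04193 × 2.12 × 3316.0 = 294.76 mGal
Simple Bouguer anomaly = 246.16 − (294.76) = -48.60 mGal
Complete Bouguer anomaly = -48.60 + 4.51 = -44.09 mGal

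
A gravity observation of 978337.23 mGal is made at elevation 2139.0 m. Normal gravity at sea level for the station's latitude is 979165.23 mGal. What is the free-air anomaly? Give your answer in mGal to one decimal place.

-167.9

Free-air correction = 0.3086 × 2139.0 = 660.10 mGal
Free-air anomaly = 978337.23 − 979165.23 + (660.10) = -167.90 mGal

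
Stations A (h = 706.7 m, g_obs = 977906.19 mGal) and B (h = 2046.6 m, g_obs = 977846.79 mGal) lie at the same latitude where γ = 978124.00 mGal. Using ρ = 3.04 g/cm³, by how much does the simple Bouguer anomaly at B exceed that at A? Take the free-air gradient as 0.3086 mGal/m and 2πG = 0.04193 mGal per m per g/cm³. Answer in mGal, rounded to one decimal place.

Δg_SB(A) = 977906.19 − 978124.00 + 0.3086×706.7 − 0.04193×3.04×706.7 = -89.80 mGal
Δg_SB(B) = 977846.79 − 978124.00 + 0.3086×2046.6 − 0.04193×3.04×2046.6 = 93.50 mGal
Difference = 93.50 − (-89.80) = 183.30 mGal

183.3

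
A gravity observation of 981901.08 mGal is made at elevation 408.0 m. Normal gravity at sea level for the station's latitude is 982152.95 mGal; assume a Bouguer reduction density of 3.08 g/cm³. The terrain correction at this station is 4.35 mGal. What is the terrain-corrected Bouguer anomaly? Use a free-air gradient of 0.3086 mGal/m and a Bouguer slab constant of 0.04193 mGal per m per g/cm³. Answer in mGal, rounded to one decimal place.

-174.3

Free-air correction = 0.3086 × 408.0 = 125.91 mGal
Free-air anomaly = 981901.08 − 982152.95 + (125.91) = -125.96 mGal
Bouguer slab correction = 0.04193 × 3.08 × 408.0 = 52.69 mGal
Simple Bouguer anomaly = -125.96 − (52.69) = -178.65 mGal
Complete Bouguer anomaly = -178.65 + 4.35 = -174.30 mGal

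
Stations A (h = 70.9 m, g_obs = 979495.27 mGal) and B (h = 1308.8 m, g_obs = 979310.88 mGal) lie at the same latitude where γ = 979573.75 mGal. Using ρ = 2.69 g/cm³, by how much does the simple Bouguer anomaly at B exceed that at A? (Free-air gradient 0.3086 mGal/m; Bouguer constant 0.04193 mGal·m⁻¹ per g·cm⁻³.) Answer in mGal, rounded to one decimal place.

58.0

Δg_SB(A) = 979495.27 − 979573.75 + 0.3086×70.9 − 0.04193×2.69×70.9 = -64.60 mGal
Δg_SB(B) = 979310.88 − 979573.75 + 0.3086×1308.8 − 0.04193×2.69×1308.8 = -6.60 mGal
Difference = -6.60 − (-64.60) = 58.00 mGal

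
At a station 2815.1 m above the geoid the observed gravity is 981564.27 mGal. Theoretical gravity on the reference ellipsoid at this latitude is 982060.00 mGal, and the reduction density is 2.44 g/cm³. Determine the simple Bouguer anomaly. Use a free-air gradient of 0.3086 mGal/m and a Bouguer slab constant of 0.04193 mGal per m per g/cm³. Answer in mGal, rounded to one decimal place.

Free-air correction = 0.3086 × 2815.1 = 868.74 mGal
Free-air anomaly = 981564.27 − 982060.00 + (868.74) = 373.01 mGal
Bouguer slab correction = 0.04193 × 2.44 × 2815.1 = 288.01 mGal
Simple Bouguer anomaly = 373.01 − (288.01) = 85.00 mGal

85.0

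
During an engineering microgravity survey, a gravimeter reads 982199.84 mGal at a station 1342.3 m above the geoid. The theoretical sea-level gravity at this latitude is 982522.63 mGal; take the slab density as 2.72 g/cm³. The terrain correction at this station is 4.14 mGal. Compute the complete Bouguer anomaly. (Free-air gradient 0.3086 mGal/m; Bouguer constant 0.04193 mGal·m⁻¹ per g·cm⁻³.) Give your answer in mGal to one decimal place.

-57.5

Free-air correction = 0.3086 × 1342.3 = 414.23 mGal
Free-air anomaly = 982199.84 − 982522.63 + (414.23) = 91.44 mGal
Bouguer slab correction = 0.04193 × 2.72 × 1342.3 = 153.09 mGal
Simple Bouguer anomaly = 91.44 − (153.09) = -61.65 mGal
Complete Bouguer anomaly = -61.65 + 4.14 = -57.51 mGal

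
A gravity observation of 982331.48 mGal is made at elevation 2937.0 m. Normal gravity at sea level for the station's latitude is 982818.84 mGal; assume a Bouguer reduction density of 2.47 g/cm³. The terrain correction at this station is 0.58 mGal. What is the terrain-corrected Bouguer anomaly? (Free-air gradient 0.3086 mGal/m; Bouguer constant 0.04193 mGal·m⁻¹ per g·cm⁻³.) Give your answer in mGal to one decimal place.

Free-air correction = 0.3086 × 2937.0 = 906.36 mGal
Free-air anomaly = 982331.48 − 982818.84 + (906.36) = 419.00 mGal
Bouguer slab correction = 0.04193 × 2.47 × 2937.0 = 304.18 mGal
Simple Bouguer anomaly = 419.00 − (304.18) = 114.82 mGal
Complete Bouguer anomaly = 114.82 + 0.58 = 115.40 mGal

115.4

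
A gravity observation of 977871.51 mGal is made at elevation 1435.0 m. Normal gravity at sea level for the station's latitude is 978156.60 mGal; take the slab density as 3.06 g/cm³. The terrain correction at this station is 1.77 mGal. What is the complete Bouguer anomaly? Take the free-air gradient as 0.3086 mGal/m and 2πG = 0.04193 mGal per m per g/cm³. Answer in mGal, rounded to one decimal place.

-24.6

Free-air correction = 0.3086 × 1435.0 = 442.84 mGal
Free-air anomaly = 977871.51 − 978156.60 + (442.84) = 157.75 mGal
Bouguer slab correction = 0.04193 × 3.06 × 1435.0 = 184.12 mGal
Simple Bouguer anomaly = 157.75 − (184.12) = -26.37 mGal
Complete Bouguer anomaly = -26.37 + 1.77 = -24.60 mGal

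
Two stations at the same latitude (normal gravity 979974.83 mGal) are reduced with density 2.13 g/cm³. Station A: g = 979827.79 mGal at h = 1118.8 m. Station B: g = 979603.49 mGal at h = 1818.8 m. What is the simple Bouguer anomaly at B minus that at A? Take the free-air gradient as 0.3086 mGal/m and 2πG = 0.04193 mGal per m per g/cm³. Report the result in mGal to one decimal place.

Δg_SB(A) = 979827.79 − 979974.83 + 0.3086×1118.8 − 0.04193×2.13×1118.8 = 98.30 mGal
Δg_SB(B) = 979603.49 − 979974.83 + 0.3086×1818.8 − 0.04193×2.13×1818.8 = 27.50 mGal
Difference = 27.50 − (98.30) = -70.80 mGal

-70.8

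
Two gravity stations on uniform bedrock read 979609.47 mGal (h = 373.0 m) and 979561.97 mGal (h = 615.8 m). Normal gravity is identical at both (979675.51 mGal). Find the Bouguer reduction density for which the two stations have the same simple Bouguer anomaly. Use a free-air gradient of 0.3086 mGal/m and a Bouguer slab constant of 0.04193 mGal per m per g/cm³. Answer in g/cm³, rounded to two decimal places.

Δg_obs = 979561.97 − 979609.47 = -47.50 mGal over Δh = 615.8 − 373.0 = 242.8 m
Equal Bouguer anomalies ⇒ Δg_obs + (0.3086 − 0.04193ρ)·Δh = 0
0.3086 − 0.04193ρ = −Δg_obs/Δh = 0.19563
ρ = (0.3086 − 0.19563) / 0.04193 = 2.69 g/cm³

2.69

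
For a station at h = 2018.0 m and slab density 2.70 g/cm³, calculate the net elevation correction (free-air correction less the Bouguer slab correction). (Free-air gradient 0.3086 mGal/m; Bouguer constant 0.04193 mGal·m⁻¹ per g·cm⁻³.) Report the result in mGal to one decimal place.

394.3

Combined gradient = 0.3086 − 0.04193 × 2.70 = 0.1953890 mGal/m
Combined elevation correction = 0.1953890 × 2018.0 = 394.3 mGal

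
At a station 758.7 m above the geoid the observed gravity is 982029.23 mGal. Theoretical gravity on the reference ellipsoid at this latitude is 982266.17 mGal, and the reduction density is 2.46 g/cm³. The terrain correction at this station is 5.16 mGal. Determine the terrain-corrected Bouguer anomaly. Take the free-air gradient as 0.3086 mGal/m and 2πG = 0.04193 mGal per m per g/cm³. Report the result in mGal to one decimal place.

Free-air correction = 0.3086 × 758.7 = 234.13 mGal
Free-air anomaly = 982029.23 − 982266.17 + (234.13) = -2.81 mGal
Bouguer slab correction = 0.04193 × 2.46 × 758.7 = 78.26 mGal
Simple Bouguer anomaly = -2.81 − (78.26) = -81.07 mGal
Complete Bouguer anomaly = -81.07 + 5.16 = -75.91 mGal

-75.9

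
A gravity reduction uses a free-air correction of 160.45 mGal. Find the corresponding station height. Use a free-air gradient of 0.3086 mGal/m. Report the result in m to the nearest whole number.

h = 160.45 / 0.3086 = 519.93 m

520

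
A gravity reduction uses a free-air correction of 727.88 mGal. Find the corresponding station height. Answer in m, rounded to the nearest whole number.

h = 727.88 / 0.3086 = 2358.65 m

2359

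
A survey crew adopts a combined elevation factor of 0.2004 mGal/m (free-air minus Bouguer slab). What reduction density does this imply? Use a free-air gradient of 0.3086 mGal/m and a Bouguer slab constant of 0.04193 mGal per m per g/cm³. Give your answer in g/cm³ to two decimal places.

0.2004 = 0.3086 − 0.04193 × ρ
ρ = (0.3086 − 0.2004) / 0.04193 = 2.58 g/cm³

2.58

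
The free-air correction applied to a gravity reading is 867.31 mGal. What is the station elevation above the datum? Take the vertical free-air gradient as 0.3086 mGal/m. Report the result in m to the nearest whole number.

h = 867.31 / 0.3086 = 2810.47 m

2810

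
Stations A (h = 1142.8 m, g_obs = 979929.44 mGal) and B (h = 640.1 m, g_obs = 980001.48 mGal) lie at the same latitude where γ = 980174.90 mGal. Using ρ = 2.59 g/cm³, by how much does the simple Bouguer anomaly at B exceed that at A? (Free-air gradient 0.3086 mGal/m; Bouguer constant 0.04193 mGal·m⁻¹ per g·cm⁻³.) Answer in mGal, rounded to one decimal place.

-28.5

Δg_SB(A) = 979929.44 − 980174.90 + 0.3086×1142.8 − 0.04193×2.59×1142.8 = -16.90 mGal
Δg_SB(B) = 980001.48 − 980174.90 + 0.3086×640.1 − 0.04193×2.59×640.1 = -45.40 mGal
Difference = -45.40 − (-16.90) = -28.50 mGal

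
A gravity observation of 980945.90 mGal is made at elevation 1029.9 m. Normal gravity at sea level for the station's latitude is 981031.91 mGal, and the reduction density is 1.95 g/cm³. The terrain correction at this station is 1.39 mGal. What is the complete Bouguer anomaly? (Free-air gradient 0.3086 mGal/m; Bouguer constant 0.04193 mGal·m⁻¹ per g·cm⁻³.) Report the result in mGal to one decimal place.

Free-air correction = 0.3086 × 1029.9 = 317.83 mGal
Free-air anomaly = 980945.90 − 981031.91 + (317.83) = 231.82 mGal
Bouguer slab correction = 0.04193 × 1.95 × 1029.9 = 84.21 mGal
Simple Bouguer anomaly = 231.82 − (84.21) = 147.61 mGal
Complete Bouguer anomaly = 147.61 + 1.39 = 149.00 mGal

149.0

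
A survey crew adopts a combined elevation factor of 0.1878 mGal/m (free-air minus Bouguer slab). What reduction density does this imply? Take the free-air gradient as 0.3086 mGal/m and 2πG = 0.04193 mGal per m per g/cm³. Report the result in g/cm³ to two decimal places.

2.88

0.1878 = 0.3086 − 0.04193 × ρ
ρ = (0.3086 − 0.1878) / 0.04193 = 2.88 g/cm³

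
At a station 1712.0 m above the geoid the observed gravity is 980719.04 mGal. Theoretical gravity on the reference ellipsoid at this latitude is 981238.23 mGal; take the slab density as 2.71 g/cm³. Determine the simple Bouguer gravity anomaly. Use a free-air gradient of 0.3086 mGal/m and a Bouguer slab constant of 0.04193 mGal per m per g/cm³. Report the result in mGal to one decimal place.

-185.4

Free-air correction = 0.3086 × 1712.0 = 528.32 mGal
Free-air anomaly = 980719.04 − 981238.23 + (528.32) = 9.13 mGal
Bouguer slab correction = 0.04193 × 2.71 × 1712.0 = 194.54 mGal
Simple Bouguer anomaly = 9.13 − (194.54) = -185.41 mGal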